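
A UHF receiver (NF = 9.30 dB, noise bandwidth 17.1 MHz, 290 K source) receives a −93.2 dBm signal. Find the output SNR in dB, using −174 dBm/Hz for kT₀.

−0.8 dB

Noise floor: N = −174 + 10 log₁₀(B) + NF
10 log₁₀(1.71×10⁷) = 72.33 dB
N = −174 + 72.33 + 9.30 = −92.37 dBm
SNR = P_sig − N = −93.2 − (−92.37) = −0.83 dB → −0.8 dB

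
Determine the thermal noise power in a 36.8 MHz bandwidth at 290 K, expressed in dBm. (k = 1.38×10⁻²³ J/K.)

−98.3 dBm

P_n = kTB = 1.38×10⁻²³ × 290 × 3.68×10⁷ = 1.47×10⁻¹³ W
In dBm: 10 log₁₀(1.47×10⁻¹³ / 10⁻³) = −98.3 dBm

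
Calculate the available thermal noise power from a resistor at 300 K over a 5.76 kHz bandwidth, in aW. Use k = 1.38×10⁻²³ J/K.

23.8 aW

P_n = kTB = 1.38×10⁻²³ × 300 × 5.76×10³ = 2.38×10⁻¹⁷ W = 23.8 aW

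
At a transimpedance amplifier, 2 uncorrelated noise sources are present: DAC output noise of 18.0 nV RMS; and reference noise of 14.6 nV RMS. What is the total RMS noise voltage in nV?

23.2 nV

Uncorrelated sources add in power (mean-square): V_tot = √(ΣV_i²)
V_tot = √[(1.80×10⁻⁸)² + (1.46×10⁻⁸)²] = 2.32×10⁻⁸ V = 23.2 nV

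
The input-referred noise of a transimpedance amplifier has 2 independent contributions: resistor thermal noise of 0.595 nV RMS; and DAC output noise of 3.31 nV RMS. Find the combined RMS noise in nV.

Uncorrelated sources add in power (mean-square): V_tot = √(ΣV_i²)
V_tot = √[(5.95×10⁻¹⁰)² + (3.31×10⁻⁹)²] = 3.36×10⁻⁹ V = 3.36 nV

3.36 nV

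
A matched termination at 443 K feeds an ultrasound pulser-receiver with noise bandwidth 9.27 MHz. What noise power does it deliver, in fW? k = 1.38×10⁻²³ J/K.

56.7 fW

P_n = kTB = 1.38×10⁻²³ × 443 × 9.27×10⁶ = 5.67×10⁻¹⁴ W = 56.7 fW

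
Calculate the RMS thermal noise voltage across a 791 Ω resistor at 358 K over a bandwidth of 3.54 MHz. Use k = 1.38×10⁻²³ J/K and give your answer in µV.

7.44 µV

V_n = √(4kTRB)
4kTRB = 4 × 1.38×10⁻²³ × 358 × 7.91×10² × 3.54×10⁶ = 5.53×10⁻¹¹ V²
V_n = √(5.53×10⁻¹¹) = 7.44×10⁻⁶ V = 7.44 µV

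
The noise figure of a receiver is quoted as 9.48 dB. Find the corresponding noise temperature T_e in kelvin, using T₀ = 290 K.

F = 10^(9.48/10) = 8.87156
T_e = (F − 1)·T₀ = (8.87156 − 1) × 290 = 2283 K

2283 K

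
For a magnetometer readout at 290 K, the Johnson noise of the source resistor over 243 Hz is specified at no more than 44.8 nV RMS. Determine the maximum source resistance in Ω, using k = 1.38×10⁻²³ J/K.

516 Ω

Johnson–Nyquist: V_n = √(4kTRB) ⇒ R = V_n² / (4kTB)
4kTB = 4 × 1.38×10⁻²³ × 290 × 2.43×10² = 3.89×10⁻¹⁸
R = (4.48×10⁻⁸)² / 3.89×10⁻¹⁸ = 5.16×10² Ω = 516 Ω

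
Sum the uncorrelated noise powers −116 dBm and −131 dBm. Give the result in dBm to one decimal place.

Convert to linear, add, convert back:
P₁ = 2.51×10⁻¹⁵ W, P₂ = 7.94×10⁻¹⁷ W
P_tot = 2.59×10⁻¹⁵ W → 10 log₁₀(P_tot / 10⁻³) = −115.9 dBm

−115.9 dBm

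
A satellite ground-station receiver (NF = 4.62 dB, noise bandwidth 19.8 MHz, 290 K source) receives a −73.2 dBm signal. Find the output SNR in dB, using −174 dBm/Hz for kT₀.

23.2 dB

Noise floor: N = −174 + 10 log₁₀(B) + NF
10 log₁₀(1.98×10⁷) = 72.97 dB
N = −174 + 72.97 + 4.62 = −96.41 dBm
SNR = P_sig − N = −73.2 − (−96.41) = 23.21 dB → 23.2 dB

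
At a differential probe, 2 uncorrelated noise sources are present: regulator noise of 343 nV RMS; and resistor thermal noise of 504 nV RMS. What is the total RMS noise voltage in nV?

Uncorrelated sources add in power (mean-square): V_tot = √(ΣV_i²)
V_tot = √[(3.43×10⁻⁷)² + (5.04×10⁻⁷)²] = 6.10×10⁻⁷ V = 610 nV

610 nV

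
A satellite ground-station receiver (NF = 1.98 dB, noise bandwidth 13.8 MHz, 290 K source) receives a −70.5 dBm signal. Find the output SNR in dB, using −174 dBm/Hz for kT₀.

30.1 dB

Noise floor: N = −174 + 10 log₁₀(B) + NF
10 log₁₀(1.38×10⁷) = 71.4 dB
N = −174 + 71.4 + 1.98 = −100.62 dBm
SNR = P_sig − N = −70.5 − (−100.62) = 30.12 dB → 30.1 dB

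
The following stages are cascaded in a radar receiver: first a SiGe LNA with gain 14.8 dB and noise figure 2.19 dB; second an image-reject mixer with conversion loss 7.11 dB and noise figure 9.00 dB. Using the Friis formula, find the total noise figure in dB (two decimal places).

2.75 dB

Convert to linear (a loss of L dB is a gain of −L dB): F_i = 10^(NF_i/10), G_i = 10^(G_i,dB/10)
  Stage 1: F_1 = 10^(2.19/10) = 1.656, G_1 = 10^(14.8/10) = 30.20
  Stage 2: F_2 = 10^(9.00/10) = 7.943, G_2 = 10^(−7.11/10) = 0.1945
Friis cascade:
  F = 1.656 + (7.943 − 1)/30.20 = 1.886
NF = 10 log₁₀(1.886) = 2.75 dB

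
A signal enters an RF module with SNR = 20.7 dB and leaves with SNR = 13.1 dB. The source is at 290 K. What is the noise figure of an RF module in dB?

7.6 dB

NF (dB) = SNR_in(dB) − SNR_out(dB) when the source is at T₀
NF = 20.7 − 13.1 = 7.6 dB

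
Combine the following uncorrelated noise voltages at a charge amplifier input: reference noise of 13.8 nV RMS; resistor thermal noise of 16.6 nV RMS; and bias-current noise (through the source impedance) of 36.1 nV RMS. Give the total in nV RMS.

42.1 nV

Uncorrelated sources add in power (mean-square): V_tot = √(ΣV_i²)
V_tot = √[(1.38×10⁻⁸)² + (1.66×10⁻⁸)² + (3.61×10⁻⁸)²] = 4.21×10⁻⁸ V = 42.1 nV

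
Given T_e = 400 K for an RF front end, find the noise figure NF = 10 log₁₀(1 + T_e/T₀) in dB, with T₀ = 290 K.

F = 1 + T_e/T₀ = 1 + 400/290 = 2.37931
NF = 10 log₁₀(2.37931) = 3.76 dB

3.76 dB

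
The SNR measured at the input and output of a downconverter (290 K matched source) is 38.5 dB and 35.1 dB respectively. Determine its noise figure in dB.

NF (dB) = SNR_in(dB) − SNR_out(dB) when the source is at T₀
NF = 38.5 − 35.1 = 3.4 dB

3.4 dB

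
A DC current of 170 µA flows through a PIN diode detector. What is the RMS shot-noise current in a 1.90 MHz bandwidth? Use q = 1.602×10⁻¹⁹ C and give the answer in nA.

10.2 nA

I_n = √(2qI·B)
2qI·B = 2 × 1.602×10⁻¹⁹ × 1.70×10⁻⁴ × 1.90×10⁶ = 1.03×10⁻¹⁶ A²
I_n = √(1.03×10⁻¹⁶) = 1.02×10⁻⁸ A = 10.2 nA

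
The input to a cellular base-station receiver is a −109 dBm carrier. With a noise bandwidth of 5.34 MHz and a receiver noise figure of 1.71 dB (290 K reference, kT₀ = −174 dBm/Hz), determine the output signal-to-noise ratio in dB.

Noise floor: N = −174 + 10 log₁₀(B) + NF
10 log₁₀(5.34×10⁶) = 67.28 dB
N = −174 + 67.28 + 1.71 = −105.01 dBm
SNR = P_sig − N = −109 − (−105.01) = −3.99 dB → −4.0 dB

−4.0 dB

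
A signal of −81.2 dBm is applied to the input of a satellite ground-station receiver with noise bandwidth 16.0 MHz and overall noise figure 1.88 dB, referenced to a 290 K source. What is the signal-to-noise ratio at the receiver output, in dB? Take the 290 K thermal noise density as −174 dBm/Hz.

18.9 dB

Noise floor: N = −174 + 10 log₁₀(B) + NF
10 log₁₀(1.60×10⁷) = 72.04 dB
N = −174 + 72.04 + 1.88 = −100.08 dBm
SNR = P_sig − N = −81.2 − (−100.08) = 18.88 dB → 18.9 dB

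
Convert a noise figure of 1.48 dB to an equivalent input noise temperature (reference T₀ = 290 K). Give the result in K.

F = 10^(1.48/10) = 1.40605
T_e = (F − 1)·T₀ = (1.40605 − 1) × 290 = 118 K

118 K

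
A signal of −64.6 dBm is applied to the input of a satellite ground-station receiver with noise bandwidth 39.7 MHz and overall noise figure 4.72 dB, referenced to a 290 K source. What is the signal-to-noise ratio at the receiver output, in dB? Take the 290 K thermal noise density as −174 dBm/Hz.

Noise floor: N = −174 + 10 log₁₀(B) + NF
10 log₁₀(3.97×10⁷) = 75.99 dB
N = −174 + 75.99 + 4.72 = −93.29 dBm
SNR = P_sig − N = −64.6 − (−93.29) = 28.69 dB → 28.7 dB

28.7 dB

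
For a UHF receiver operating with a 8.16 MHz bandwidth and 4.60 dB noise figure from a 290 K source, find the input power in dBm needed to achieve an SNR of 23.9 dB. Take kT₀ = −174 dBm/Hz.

Sensitivity = −174 + 10 log₁₀(B) + NF + SNR_min
= −174 + 69.12 + 4.60 + 23.9
= −76.38 dBm → −76.4 dBm

−76.4 dBm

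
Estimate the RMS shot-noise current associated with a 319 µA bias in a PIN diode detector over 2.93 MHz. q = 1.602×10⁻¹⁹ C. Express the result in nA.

17.3 nA

I_n = √(2qI·B)
2qI·B = 2 × 1.602×10⁻¹⁹ × 3.19×10⁻⁴ × 2.93×10⁶ = 2.99×10⁻¹⁶ A²
I_n = √(2.99×10⁻¹⁶) = 1.73×10⁻⁸ A = 17.3 nA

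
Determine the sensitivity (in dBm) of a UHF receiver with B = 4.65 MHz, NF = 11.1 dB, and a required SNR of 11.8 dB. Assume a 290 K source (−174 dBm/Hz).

Sensitivity = −174 + 10 log₁₀(B) + NF + SNR_min
= −174 + 66.67 + 11.1 + 11.8
= −84.43 dBm → −84.4 dBm

−84.4 dBm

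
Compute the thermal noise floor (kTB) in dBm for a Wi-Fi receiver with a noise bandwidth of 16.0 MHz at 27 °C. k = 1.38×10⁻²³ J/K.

−101.8 dBm

T = 27 °C + 273.15 = 300.15 K
P_n = kTB = 1.38×10⁻²³ × 300.15 × 1.60×10⁷ = 6.63×10⁻¹⁴ W
In dBm: 10 log₁₀(6.63×10⁻¹⁴ / 10⁻³) = −101.8 dBm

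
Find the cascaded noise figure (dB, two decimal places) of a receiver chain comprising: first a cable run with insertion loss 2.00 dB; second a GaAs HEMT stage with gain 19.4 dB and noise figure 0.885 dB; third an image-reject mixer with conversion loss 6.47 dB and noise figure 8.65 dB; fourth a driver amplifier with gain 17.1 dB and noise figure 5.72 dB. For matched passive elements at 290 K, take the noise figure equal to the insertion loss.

3.58 dB

Convert to linear (a loss of L dB is a gain of −L dB): F_i = 10^(NF_i/10), G_i = 10^(G_i,dB/10)
  Stage 1: F_1 = 10^(2.00/10) = 1.585, G_1 = 10^(−2.00/10) = 0.6310
  Stage 2: F_2 = 10^(0.885/10) = 1.226, G_2 = 10^(19.4/10) = 87.10
  Stage 3: F_3 = 10^(8.65/10) = 7.328, G_3 = 10^(−6.47/10) = 0.2254
  Stage 4: F_4 = 10^(5.72/10) = 3.733, G_4 = 10^(17.1/10) = 51.29
Friis cascade:
  F = 1.585 + (1.226 − 1)/0.6310 + (7.328 − 1)/54.95 + (3.733 − 1)/12.39 = 2.279
NF = 10 log₁₀(2.279) = 3.58 dB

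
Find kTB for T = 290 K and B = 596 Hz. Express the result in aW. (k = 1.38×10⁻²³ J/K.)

2.39 aW

P_n = kTB = 1.38×10⁻²³ × 290 × 5.96×10² = 2.39×10⁻¹⁸ W = 2.39 aW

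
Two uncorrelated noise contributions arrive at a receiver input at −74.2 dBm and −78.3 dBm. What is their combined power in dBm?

−72.8 dBm

Convert to linear, add, convert back:
P₁ = 3.80×10⁻¹¹ W, P₂ = 1.48×10⁻¹¹ W
P_tot = 5.28×10⁻¹¹ W → 10 log₁₀(P_tot / 10⁻³) = −72.8 dBm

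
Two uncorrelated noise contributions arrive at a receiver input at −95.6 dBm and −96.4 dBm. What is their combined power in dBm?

−93.0 dBm

Convert to linear, add, convert back:
P₁ = 2.75×10⁻¹³ W, P₂ = 2.29×10⁻¹³ W
P_tot = 5.05×10⁻¹³ W → 10 log₁₀(P_tot / 10⁻³) = −93.0 dBm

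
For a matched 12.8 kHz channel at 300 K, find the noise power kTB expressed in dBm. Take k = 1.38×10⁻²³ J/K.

−132.8 dBm

P_n = kTB = 1.38×10⁻²³ × 300 × 1.28×10⁴ = 5.30×10⁻¹⁷ W
In dBm: 10 log₁₀(5.30×10⁻¹⁷ / 10⁻³) = −132.8 dBm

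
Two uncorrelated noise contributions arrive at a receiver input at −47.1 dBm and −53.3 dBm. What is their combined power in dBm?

−46.2 dBm

Convert to linear, add, convert back:
P₁ = 1.95×10⁻⁸ W, P₂ = 4.68×10⁻⁹ W
P_tot = 2.42×10⁻⁸ W → 10 log₁₀(P_tot / 10⁻³) = −46.2 dBm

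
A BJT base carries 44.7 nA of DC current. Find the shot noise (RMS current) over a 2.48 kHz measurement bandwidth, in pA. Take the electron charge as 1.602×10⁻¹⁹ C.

5.96 pA

I_n = √(2qI·B)
2qI·B = 2 × 1.602×10⁻¹⁹ × 4.47×10⁻⁸ × 2.48×10³ = 3.55×10⁻²³ A²
I_n = √(3.55×10⁻²³) = 5.96×10⁻¹² A = 5.96 pA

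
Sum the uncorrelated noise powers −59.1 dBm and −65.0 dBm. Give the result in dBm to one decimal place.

Convert to linear, add, convert back:
P₁ = 1.23×10⁻⁹ W, P₂ = 3.16×10⁻¹⁰ W
P_tot = 1.55×10⁻⁹ W → 10 log₁₀(P_tot / 10⁻³) = −58.1 dBm

−58.1 dBm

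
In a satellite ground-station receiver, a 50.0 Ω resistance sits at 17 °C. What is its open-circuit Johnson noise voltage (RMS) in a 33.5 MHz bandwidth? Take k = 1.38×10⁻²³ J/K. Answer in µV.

T = 17 °C + 273.15 = 290.15 K
V_n = √(4kTRB)
4kTRB = 4 × 1.38×10⁻²³ × 290.15 × 5.00×10¹ × 3.35×10⁷ = 2.68×10⁻¹¹ V²
V_n = √(2.68×10⁻¹¹) = 5.18×10⁻⁶ V = 5.18 µV

5.18 µV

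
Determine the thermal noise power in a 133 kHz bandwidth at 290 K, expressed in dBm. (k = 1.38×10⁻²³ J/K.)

−122.7 dBm

P_n = kTB = 1.38×10⁻²³ × 290 × 1.33×10⁵ = 5.32×10⁻¹⁶ W
In dBm: 10 log₁₀(5.32×10⁻¹⁶ / 10⁻³) = −122.7 dBm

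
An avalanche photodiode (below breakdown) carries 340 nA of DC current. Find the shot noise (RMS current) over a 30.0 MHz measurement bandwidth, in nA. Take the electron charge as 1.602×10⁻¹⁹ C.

I_n = √(2qI·B)
2qI·B = 2 × 1.602×10⁻¹⁹ × 3.40×10⁻⁷ × 3.00×10⁷ = 3.27×10⁻¹⁸ A²
I_n = √(3.27×10⁻¹⁸) = 1.81×10⁻⁹ A = 1.81 nA

1.81 nA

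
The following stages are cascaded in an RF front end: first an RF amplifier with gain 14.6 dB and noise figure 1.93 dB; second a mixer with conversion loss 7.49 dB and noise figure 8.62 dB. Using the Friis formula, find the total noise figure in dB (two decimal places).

2.50 dB

Convert to linear (a loss of L dB is a gain of −L dB): F_i = 10^(NF_i/10), G_i = 10^(G_i,dB/10)
  Stage 1: F_1 = 10^(1.93/10) = 1.560, G_1 = 10^(14.6/10) = 28.84
  Stage 2: F_2 = 10^(8.62/10) = 7.278, G_2 = 10^(−7.49/10) = 0.1782
Friis cascade:
  F = 1.560 + (7.278 − 1)/28.84 = 1.777
NF = 10 log₁₀(1.777) = 2.50 dB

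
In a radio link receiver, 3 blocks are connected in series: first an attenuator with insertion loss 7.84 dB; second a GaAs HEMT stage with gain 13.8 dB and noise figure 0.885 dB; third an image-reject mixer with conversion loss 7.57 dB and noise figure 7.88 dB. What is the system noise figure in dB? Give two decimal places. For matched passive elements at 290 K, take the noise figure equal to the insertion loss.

9.42 dB

Convert to linear (a loss of L dB is a gain of −L dB): F_i = 10^(NF_i/10), G_i = 10^(G_i,dB/10)
  Stage 1: F_1 = 10^(7.84/10) = 6.081, G_1 = 10^(−7.84/10) = 0.1644
  Stage 2: F_2 = 10^(0.885/10) = 1.226, G_2 = 10^(13.8/10) = 23.99
  Stage 3: F_3 = 10^(7.88/10) = 6.138, G_3 = 10^(−7.57/10) = 0.1750
Friis cascade:
  F = 6.081 + (1.226 − 1)/0.1644 + (6.138 − 1)/3.945 = 8.758
NF = 10 log₁₀(8.758) = 9.42 dB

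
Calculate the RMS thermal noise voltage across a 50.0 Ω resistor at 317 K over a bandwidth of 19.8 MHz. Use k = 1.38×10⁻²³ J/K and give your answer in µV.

V_n = √(4kTRB)
4kTRB = 4 × 1.38×10⁻²³ × 317 × 5.00×10¹ × 1.98×10⁷ = 1.73×10⁻¹¹ V²
V_n = √(1.73×10⁻¹¹) = 4.16×10⁻⁶ V = 4.16 µV

4.16 µV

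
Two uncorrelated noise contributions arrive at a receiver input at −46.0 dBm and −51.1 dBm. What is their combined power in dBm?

−44.8 dBm

Convert to linear, add, convert back:
P₁ = 2.51×10⁻⁸ W, P₂ = 7.76×10⁻⁹ W
P_tot = 3.29×10⁻⁸ W → 10 log₁₀(P_tot / 10⁻³) = −44.8 dBm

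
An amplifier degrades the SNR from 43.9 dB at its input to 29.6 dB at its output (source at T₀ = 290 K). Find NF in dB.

NF (dB) = SNR_in(dB) − SNR_out(dB) when the source is at T₀
NF = 43.9 − 29.6 = 14.3 dB

14.3 dB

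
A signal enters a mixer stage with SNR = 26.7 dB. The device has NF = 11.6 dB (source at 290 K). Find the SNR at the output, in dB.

15.1 dB

By definition F = SNR_in/SNR_out, so in dB: SNR_out = SNR_in − NF
SNR_out = 26.7 − 11.6 = 15.1 dB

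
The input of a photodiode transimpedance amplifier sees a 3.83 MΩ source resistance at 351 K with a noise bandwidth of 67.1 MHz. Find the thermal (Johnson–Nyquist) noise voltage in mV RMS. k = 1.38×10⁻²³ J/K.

V_n = √(4kTRB)
4kTRB = 4 × 1.38×10⁻²³ × 351 × 3.83×10⁶ × 6.71×10⁷ = 4.98×10⁻⁶ V²
V_n = √(4.98×10⁻⁶) = 2.23×10⁻³ V = 2.23 mV

2.23 mV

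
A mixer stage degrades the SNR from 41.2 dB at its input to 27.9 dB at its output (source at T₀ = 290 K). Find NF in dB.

NF (dB) = SNR_in(dB) − SNR_out(dB) when the source is at T₀
NF = 41.2 − 27.9 = 13.3 dB

13.3 dB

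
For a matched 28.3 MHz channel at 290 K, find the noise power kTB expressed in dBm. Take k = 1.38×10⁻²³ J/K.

−99.5 dBm

P_n = kTB = 1.38×10⁻²³ × 290 × 2.83×10⁷ = 1.13×10⁻¹³ W
In dBm: 10 log₁₀(1.13×10⁻¹³ / 10⁻³) = −99.5 dBm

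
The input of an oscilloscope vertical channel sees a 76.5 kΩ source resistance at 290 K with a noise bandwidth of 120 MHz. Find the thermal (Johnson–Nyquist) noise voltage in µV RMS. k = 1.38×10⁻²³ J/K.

383 µV

V_n = √(4kTRB)
4kTRB = 4 × 1.38×10⁻²³ × 290 × 7.65×10⁴ × 1.20×10⁸ = 1.47×10⁻⁷ V²
V_n = √(1.47×10⁻⁷) = 3.83×10⁻⁴ V = 383 µV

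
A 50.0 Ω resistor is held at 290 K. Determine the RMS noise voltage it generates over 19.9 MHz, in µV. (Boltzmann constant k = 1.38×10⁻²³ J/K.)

3.99 µV

V_n = √(4kTRB)
4kTRB = 4 × 1.38×10⁻²³ × 290 × 5.00×10¹ × 1.99×10⁷ = 1.59×10⁻¹¹ V²
V_n = √(1.59×10⁻¹¹) = 3.99×10⁻⁶ V = 3.99 µV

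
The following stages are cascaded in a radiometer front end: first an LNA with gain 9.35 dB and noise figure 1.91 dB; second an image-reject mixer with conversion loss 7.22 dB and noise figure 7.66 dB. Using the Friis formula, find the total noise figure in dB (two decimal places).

3.25 dB

Convert to linear (a loss of L dB is a gain of −L dB): F_i = 10^(NF_i/10), G_i = 10^(G_i,dB/10)
  Stage 1: F_1 = 10^(1.91/10) = 1.552, G_1 = 10^(9.35/10) = 8.610
  Stage 2: F_2 = 10^(7.66/10) = 5.834, G_2 = 10^(−7.22/10) = 0.1897
Friis cascade:
  F = 1.552 + (5.834 − 1)/8.610 = 2.114
NF = 10 log₁₀(2.114) = 3.25 dB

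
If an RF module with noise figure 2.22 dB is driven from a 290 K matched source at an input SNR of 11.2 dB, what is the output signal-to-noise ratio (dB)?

By definition F = SNR_in/SNR_out, so in dB: SNR_out = SNR_in − NF
SNR_out = 11.2 − 2.22 = 8.98 dB

8.98 dB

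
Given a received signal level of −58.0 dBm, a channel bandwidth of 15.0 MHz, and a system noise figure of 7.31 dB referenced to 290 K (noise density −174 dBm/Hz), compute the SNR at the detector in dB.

36.9 dB

Noise floor: N = −174 + 10 log₁₀(B) + NF
10 log₁₀(1.50×10⁷) = 71.76 dB
N = −174 + 71.76 + 7.31 = −94.93 dBm
SNR = P_sig − N = −58.0 − (−94.93) = 36.93 dB → 36.9 dB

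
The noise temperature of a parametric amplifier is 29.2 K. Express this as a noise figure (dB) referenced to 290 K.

F = 1 + T_e/T₀ = 1 + 29.2/290 = 1.10069
NF = 10 log₁₀(1.10069) = 0.417 dB

0.417 dB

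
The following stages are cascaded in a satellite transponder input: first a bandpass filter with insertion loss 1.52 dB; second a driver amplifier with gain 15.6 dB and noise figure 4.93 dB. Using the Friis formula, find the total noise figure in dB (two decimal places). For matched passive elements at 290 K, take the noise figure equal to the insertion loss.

6.45 dB

Convert to linear (a loss of L dB is a gain of −L dB): F_i = 10^(NF_i/10), G_i = 10^(G_i,dB/10)
  Stage 1: F_1 = 10^(1.52/10) = 1.419, G_1 = 10^(−1.52/10) = 0.7047
  Stage 2: F_2 = 10^(4.93/10) = 3.112, G_2 = 10^(15.6/10) = 36.31
Friis cascade:
  F = 1.419 + (3.112 − 1)/0.7047 = 4.416
NF = 10 log₁₀(4.416) = 6.45 dB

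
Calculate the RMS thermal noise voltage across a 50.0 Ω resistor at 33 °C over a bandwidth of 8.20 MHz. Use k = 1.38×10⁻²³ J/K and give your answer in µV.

T = 33 °C + 273.15 = 306.15 K
V_n = √(4kTRB)
4kTRB = 4 × 1.38×10⁻²³ × 306.15 × 5.00×10¹ × 8.20×10⁶ = 6.93×10⁻¹² V²
V_n = √(6.93×10⁻¹²) = 2.63×10⁻⁶ V = 2.63 µV

2.63 µV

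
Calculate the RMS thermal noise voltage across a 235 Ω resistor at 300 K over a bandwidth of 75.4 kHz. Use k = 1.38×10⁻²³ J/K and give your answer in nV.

542 nV

V_n = √(4kTRB)
4kTRB = 4 × 1.38×10⁻²³ × 300 × 2.35×10² × 7.54×10⁴ = 2.93×10⁻¹³ V²
V_n = √(2.93×10⁻¹³) = 5.42×10⁻⁷ V = 542 nV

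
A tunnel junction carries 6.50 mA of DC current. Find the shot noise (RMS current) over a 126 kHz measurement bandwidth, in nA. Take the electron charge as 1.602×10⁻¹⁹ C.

I_n = √(2qI·B)
2qI·B = 2 × 1.602×10⁻¹⁹ × 6.50×10⁻³ × 1.26×10⁵ = 2.62×10⁻¹⁶ A²
I_n = √(2.62×10⁻¹⁶) = 1.62×10⁻⁸ A = 16.2 nA

16.2 nA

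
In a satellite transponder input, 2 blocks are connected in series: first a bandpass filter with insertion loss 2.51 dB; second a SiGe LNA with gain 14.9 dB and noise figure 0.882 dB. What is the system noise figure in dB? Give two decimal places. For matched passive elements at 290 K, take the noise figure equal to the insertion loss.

Convert to linear (a loss of L dB is a gain of −L dB): F_i = 10^(NF_i/10), G_i = 10^(G_i,dB/10)
  Stage 1: F_1 = 10^(2.51/10) = 1.782, G_1 = 10^(−2.51/10) = 0.5610
  Stage 2: F_2 = 10^(0.882/10) = 1.225, G_2 = 10^(14.9/10) = 30.90
Friis cascade:
  F = 1.782 + (1.225 − 1)/0.5610 = 2.184
NF = 10 log₁₀(2.184) = 3.39 dB

3.39 dB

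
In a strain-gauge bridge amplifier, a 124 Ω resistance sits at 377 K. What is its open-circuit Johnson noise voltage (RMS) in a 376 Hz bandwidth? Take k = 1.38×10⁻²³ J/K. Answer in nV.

V_n = √(4kTRB)
4kTRB = 4 × 1.38×10⁻²³ × 377 × 1.24×10² × 3.76×10² = 9.70×10⁻¹⁶ V²
V_n = √(9.70×10⁻¹⁶) = 3.11×10⁻⁸ V = 31.1 nV

31.1 nV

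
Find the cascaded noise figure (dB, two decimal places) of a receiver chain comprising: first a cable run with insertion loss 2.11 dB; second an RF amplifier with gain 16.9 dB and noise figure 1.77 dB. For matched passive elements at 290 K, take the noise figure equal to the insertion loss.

3.88 dB

Convert to linear (a loss of L dB is a gain of −L dB): F_i = 10^(NF_i/10), G_i = 10^(G_i,dB/10)
  Stage 1: F_1 = 10^(2.11/10) = 1.626, G_1 = 10^(−2.11/10) = 0.6152
  Stage 2: F_2 = 10^(1.77/10) = 1.503, G_2 = 10^(16.9/10) = 48.98
Friis cascade:
  F = 1.626 + (1.503 − 1)/0.6152 = 2.443
NF = 10 log₁₀(2.443) = 3.88 dB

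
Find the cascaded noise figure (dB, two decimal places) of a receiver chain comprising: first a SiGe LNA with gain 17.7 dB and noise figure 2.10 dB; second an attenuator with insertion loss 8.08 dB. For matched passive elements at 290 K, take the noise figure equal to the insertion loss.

Convert to linear (a loss of L dB is a gain of −L dB): F_i = 10^(NF_i/10), G_i = 10^(G_i,dB/10)
  Stage 1: F_1 = 10^(2.10/10) = 1.622, G_1 = 10^(17.7/10) = 58.88
  Stage 2: F_2 = 10^(8.08/10) = 6.427, G_2 = 10^(−8.08/10) = 0.1556
Friis cascade:
  F = 1.622 + (6.427 − 1)/58.88 = 1.714
NF = 10 log₁₀(1.714) = 2.34 dB

2.34 dB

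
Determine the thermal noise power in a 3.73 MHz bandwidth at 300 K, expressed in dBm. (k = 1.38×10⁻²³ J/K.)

−108.1 dBm

P_n = kTB = 1.38×10⁻²³ × 300 × 3.73×10⁶ = 1.54×10⁻¹⁴ W
In dBm: 10 log₁₀(1.54×10⁻¹⁴ / 10⁻³) = −108.1 dBm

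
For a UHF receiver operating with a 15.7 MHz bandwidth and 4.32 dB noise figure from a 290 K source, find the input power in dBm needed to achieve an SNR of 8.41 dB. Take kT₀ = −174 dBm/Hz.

−89.3 dBm

Sensitivity = −174 + 10 log₁₀(B) + NF + SNR_min
= −174 + 71.96 + 4.32 + 8.41
= −89.31 dBm → −89.3 dBm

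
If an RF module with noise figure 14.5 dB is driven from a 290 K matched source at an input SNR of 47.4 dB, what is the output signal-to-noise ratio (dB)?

By definition F = SNR_in/SNR_out, so in dB: SNR_out = SNR_in − NF
SNR_out = 47.4 − 14.5 = 32.9 dB

32.9 dB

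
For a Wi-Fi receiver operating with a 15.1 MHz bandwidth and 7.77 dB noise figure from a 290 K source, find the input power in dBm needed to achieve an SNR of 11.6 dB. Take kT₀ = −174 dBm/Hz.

−82.8 dBm

Sensitivity = −174 + 10 log₁₀(B) + NF + SNR_min
= −174 + 71.79 + 7.77 + 11.6
= −82.84 dBm → −82.8 dBm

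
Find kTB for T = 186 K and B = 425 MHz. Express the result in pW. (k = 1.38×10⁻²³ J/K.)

1.09 pW

P_n = kTB = 1.38×10⁻²³ × 186 × 4.25×10⁸ = 1.09×10⁻¹² W = 1.09 pW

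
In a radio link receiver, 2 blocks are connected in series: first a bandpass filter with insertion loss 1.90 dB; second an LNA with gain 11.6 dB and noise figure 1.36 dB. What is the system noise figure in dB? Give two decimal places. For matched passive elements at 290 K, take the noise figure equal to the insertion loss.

Convert to linear (a loss of L dB is a gain of −L dB): F_i = 10^(NF_i/10), G_i = 10^(G_i,dB/10)
  Stage 1: F_1 = 10^(1.90/10) = 1.549, G_1 = 10^(−1.90/10) = 0.6457
  Stage 2: F_2 = 10^(1.36/10) = 1.368, G_2 = 10^(11.6/10) = 14.45
Friis cascade:
  F = 1.549 + (1.368 − 1)/0.6457 = 2.118
NF = 10 log₁₀(2.118) = 3.26 dB

3.26 dB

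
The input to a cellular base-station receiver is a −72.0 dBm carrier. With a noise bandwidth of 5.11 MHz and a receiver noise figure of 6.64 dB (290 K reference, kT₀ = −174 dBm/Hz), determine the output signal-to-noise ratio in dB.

Noise floor: N = −174 + 10 log₁₀(B) + NF
10 log₁₀(5.11×10⁶) = 67.08 dB
N = −174 + 67.08 + 6.64 = −100.28 dBm
SNR = P_sig − N = −72.0 − (−100.28) = 28.28 dB → 28.3 dB

28.3 dB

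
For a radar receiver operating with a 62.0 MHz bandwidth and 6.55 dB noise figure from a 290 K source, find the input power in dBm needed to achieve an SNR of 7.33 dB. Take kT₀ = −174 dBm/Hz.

−82.2 dBm

Sensitivity = −174 + 10 log₁₀(B) + NF + SNR_min
= −174 + 77.92 + 6.55 + 7.33
= −82.20 dBm → −82.2 dBm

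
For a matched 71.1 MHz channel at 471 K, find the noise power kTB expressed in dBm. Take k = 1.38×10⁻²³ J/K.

−93.4 dBm

P_n = kTB = 1.38×10⁻²³ × 471 × 7.11×10⁷ = 4.62×10⁻¹³ W
In dBm: 10 log₁₀(4.62×10⁻¹³ / 10⁻³) = −93.4 dBm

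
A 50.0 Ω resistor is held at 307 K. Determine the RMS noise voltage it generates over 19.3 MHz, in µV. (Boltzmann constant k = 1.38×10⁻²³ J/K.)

4.04 µV

V_n = √(4kTRB)
4kTRB = 4 × 1.38×10⁻²³ × 307 × 5.00×10¹ × 1.93×10⁷ = 1.64×10⁻¹¹ V²
V_n = √(1.64×10⁻¹¹) = 4.04×10⁻⁶ V = 4.04 µV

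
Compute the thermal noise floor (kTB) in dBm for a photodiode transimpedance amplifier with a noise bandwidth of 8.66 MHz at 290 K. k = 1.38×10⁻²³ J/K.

P_n = kTB = 1.38×10⁻²³ × 290 × 8.66×10⁶ = 3.47×10⁻¹⁴ W
In dBm: 10 log₁₀(3.47×10⁻¹⁴ / 10⁻³) = −104.6 dBm

−104.6 dBm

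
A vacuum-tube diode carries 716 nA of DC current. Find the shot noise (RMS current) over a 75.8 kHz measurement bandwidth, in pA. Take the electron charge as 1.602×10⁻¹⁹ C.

I_n = √(2qI·B)
2qI·B = 2 × 1.602×10⁻¹⁹ × 7.16×10⁻⁷ × 7.58×10⁴ = 1.74×10⁻²⁰ A²
I_n = √(1.74×10⁻²⁰) = 1.32×10⁻¹⁰ A = 132 pA

132 pA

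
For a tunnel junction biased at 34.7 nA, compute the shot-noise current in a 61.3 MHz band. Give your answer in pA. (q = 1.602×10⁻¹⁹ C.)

I_n = √(2qI·B)
2qI·B = 2 × 1.602×10⁻¹⁹ × 3.47×10⁻⁸ × 6.13×10⁷ = 6.82×10⁻¹⁹ A²
I_n = √(6.82×10⁻¹⁹) = 8.26×10⁻¹⁰ A = 826 pA

826 pA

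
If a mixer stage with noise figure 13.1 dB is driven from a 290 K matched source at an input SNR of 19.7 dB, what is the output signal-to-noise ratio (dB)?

By definition F = SNR_in/SNR_out, so in dB: SNR_out = SNR_in − NF
SNR_out = 19.7 − 13.1 = 6.6 dB

6.6 dB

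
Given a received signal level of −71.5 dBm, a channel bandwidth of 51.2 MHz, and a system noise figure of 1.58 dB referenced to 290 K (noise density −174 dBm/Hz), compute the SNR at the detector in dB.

Noise floor: N = −174 + 10 log₁₀(B) + NF
10 log₁₀(5.12×10⁷) = 77.09 dB
N = −174 + 77.09 + 1.58 = −95.33 dBm
SNR = P_sig − N = −71.5 − (−95.33) = 23.83 dB → 23.8 dB

23.8 dB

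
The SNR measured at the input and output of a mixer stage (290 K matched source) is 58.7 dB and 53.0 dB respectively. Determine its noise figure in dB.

5.7 dB

NF (dB) = SNR_in(dB) − SNR_out(dB) when the source is at T₀
NF = 58.7 − 53.0 = 5.7 dB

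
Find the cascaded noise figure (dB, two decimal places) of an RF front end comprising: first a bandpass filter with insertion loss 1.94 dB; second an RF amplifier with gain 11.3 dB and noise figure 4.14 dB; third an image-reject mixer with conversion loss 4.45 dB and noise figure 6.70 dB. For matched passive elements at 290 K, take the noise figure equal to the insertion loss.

Convert to linear (a loss of L dB is a gain of −L dB): F_i = 10^(NF_i/10), G_i = 10^(G_i,dB/10)
  Stage 1: F_1 = 10^(1.94/10) = 1.563, G_1 = 10^(−1.94/10) = 0.6397
  Stage 2: F_2 = 10^(4.14/10) = 2.594, G_2 = 10^(11.3/10) = 13.49
  Stage 3: F_3 = 10^(6.70/10) = 4.677, G_3 = 10^(−4.45/10) = 0.3589
Friis cascade:
  F = 1.563 + (2.594 − 1)/0.6397 + (4.677 − 1)/8.630 = 4.481
NF = 10 log₁₀(4.481) = 6.51 dB

6.51 dB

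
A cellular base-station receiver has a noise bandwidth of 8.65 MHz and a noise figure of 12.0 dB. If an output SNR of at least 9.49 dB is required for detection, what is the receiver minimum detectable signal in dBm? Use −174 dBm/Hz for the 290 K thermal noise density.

Sensitivity = −174 + 10 log₁₀(B) + NF + SNR_min
= −174 + 69.37 + 12.0 + 9.49
= −83.14 dBm → −83.1 dBm

−83.1 dBm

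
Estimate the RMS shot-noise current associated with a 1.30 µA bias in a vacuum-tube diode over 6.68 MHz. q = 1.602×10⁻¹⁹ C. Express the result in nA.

1.67 nA

I_n = √(2qI·B)
2qI·B = 2 × 1.602×10⁻¹⁹ × 1.30×10⁻⁶ × 6.68×10⁶ = 2.78×10⁻¹⁸ A²
I_n = √(2.78×10⁻¹⁸) = 1.67×10⁻⁹ A = 1.67 nA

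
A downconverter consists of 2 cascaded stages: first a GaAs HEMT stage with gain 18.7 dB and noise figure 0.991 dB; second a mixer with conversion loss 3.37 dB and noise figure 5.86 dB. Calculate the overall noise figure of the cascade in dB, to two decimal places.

1.12 dB

Convert to linear (a loss of L dB is a gain of −L dB): F_i = 10^(NF_i/10), G_i = 10^(G_i,dB/10)
  Stage 1: F_1 = 10^(0.991/10) = 1.256, G_1 = 10^(18.7/10) = 74.13
  Stage 2: F_2 = 10^(5.86/10) = 3.855, G_2 = 10^(−3.37/10) = 0.4603
Friis cascade:
  F = 1.256 + (3.855 − 1)/74.13 = 1.295
NF = 10 log₁₀(1.295) = 1.12 dB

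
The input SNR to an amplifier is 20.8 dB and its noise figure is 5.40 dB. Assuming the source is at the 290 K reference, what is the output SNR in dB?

By definition F = SNR_in/SNR_out, so in dB: SNR_out = SNR_in − NF
SNR_out = 20.8 − 5.40 = 15.40 dB

15.40 dB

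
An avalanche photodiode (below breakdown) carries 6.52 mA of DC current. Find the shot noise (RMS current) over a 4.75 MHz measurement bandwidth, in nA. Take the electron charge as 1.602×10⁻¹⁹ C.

I_n = √(2qI·B)
2qI·B = 2 × 1.602×10⁻¹⁹ × 6.52×10⁻³ × 4.75×10⁶ = 9.92×10⁻¹⁵ A²
I_n = √(9.92×10⁻¹⁵) = 9.96×10⁻⁸ A = 99.6 nA

99.6 nA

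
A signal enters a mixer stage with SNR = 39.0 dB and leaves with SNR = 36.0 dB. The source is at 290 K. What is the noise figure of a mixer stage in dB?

3.0 dB

NF (dB) = SNR_in(dB) − SNR_out(dB) when the source is at T₀
NF = 39.0 − 36.0 = 3.0 dB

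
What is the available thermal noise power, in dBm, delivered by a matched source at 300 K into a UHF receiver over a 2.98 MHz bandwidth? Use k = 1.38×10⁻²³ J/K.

−109.1 dBm

P_n = kTB = 1.38×10⁻²³ × 300 × 2.98×10⁶ = 1.23×10⁻¹⁴ W
In dBm: 10 log₁₀(1.23×10⁻¹⁴ / 10⁻³) = −109.1 dBm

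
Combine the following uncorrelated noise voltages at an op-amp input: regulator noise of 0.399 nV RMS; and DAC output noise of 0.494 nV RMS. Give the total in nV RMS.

0.635 nV

Uncorrelated sources add in power (mean-square): V_tot = √(ΣV_i²)
V_tot = √[(3.99×10⁻¹⁰)² + (4.94×10⁻¹⁰)²] = 6.35×10⁻¹⁰ V = 0.635 nV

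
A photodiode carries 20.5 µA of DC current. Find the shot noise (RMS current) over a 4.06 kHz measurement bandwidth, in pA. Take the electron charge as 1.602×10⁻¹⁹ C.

I_n = √(2qI·B)
2qI·B = 2 × 1.602×10⁻¹⁹ × 2.05×10⁻⁵ × 4.06×10³ = 2.67×10⁻²⁰ A²
I_n = √(2.67×10⁻²⁰) = 1.63×10⁻¹⁰ A = 163 pA

163 pA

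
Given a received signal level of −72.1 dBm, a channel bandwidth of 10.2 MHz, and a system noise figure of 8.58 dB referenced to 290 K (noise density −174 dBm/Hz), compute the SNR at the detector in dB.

Noise floor: N = −174 + 10 log₁₀(B) + NF
10 log₁₀(1.02×10⁷) = 70.09 dB
N = −174 + 70.09 + 8.58 = −95.33 dBm
SNR = P_sig − N = −72.1 − (−95.33) = 23.23 dB → 23.2 dB

23.2 dB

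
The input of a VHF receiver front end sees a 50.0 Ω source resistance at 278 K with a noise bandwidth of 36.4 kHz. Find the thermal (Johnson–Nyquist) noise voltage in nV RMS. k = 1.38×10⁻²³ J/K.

V_n = √(4kTRB)
4kTRB = 4 × 1.38×10⁻²³ × 278 × 5.00×10¹ × 3.64×10⁴ = 2.79×10⁻¹⁴ V²
V_n = √(2.79×10⁻¹⁴) = 1.67×10⁻⁷ V = 167 nV

167 nV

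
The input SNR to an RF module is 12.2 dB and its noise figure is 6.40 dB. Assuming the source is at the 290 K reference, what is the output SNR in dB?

5.80 dB

By definition F = SNR_in/SNR_out, so in dB: SNR_out = SNR_in − NF
SNR_out = 12.2 − 6.40 = 5.80 dB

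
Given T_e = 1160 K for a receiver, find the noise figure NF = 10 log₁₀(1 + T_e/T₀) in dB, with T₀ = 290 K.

6.99 dB

F = 1 + T_e/T₀ = 1 + 1160/290 = 5
NF = 10 log₁₀(5) = 6.99 dB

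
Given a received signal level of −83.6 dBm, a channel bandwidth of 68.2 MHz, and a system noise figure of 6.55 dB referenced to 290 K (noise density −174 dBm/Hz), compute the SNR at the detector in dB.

5.5 dB

Noise floor: N = −174 + 10 log₁₀(B) + NF
10 log₁₀(6.82×10⁷) = 78.34 dB
N = −174 + 78.34 + 6.55 = −89.11 dBm
SNR = P_sig − N = −83.6 − (−89.11) = 5.51 dB → 5.5 dB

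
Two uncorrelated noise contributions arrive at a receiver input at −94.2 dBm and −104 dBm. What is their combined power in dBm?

Convert to linear, add, convert back:
P₁ = 3.80×10⁻¹³ W, P₂ = 3.98×10⁻¹⁴ W
P_tot = 4.20×10⁻¹³ W → 10 log₁₀(P_tot / 10⁻³) = −93.8 dBm

−93.8 dBm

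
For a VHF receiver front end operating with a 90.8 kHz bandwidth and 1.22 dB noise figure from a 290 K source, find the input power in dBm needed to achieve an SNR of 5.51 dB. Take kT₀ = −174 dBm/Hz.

Sensitivity = −174 + 10 log₁₀(B) + NF + SNR_min
= −174 + 49.58 + 1.22 + 5.51
= −117.69 dBm → −117.7 dBm

−117.7 dBm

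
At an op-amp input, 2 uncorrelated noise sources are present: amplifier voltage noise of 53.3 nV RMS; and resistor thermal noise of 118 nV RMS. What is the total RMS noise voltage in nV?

Uncorrelated sources add in power (mean-square): V_tot = √(ΣV_i²)
V_tot = √[(5.33×10⁻⁸)² + (1.18×10⁻⁷)²] = 1.29×10⁻⁷ V = 129 nV

129 nV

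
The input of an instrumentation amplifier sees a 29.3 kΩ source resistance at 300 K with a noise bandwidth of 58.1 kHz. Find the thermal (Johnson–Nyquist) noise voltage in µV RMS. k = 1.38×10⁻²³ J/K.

V_n = √(4kTRB)
4kTRB = 4 × 1.38×10⁻²³ × 300 × 2.93×10⁴ × 5.81×10⁴ = 2.82×10⁻¹¹ V²
V_n = √(2.82×10⁻¹¹) = 5.31×10⁻⁶ V = 5.31 µV

5.31 µV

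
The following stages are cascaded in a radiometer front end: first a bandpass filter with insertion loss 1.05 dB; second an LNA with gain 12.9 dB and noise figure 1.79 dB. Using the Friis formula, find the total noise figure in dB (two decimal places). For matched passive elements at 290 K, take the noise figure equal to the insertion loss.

2.84 dB

Convert to linear (a loss of L dB is a gain of −L dB): F_i = 10^(NF_i/10), G_i = 10^(G_i,dB/10)
  Stage 1: F_1 = 10^(1.05/10) = 1.274, G_1 = 10^(−1.05/10) = 0.7852
  Stage 2: F_2 = 10^(1.79/10) = 1.510, G_2 = 10^(12.9/10) = 19.50
Friis cascade:
  F = 1.274 + (1.510 − 1)/0.7852 = 1.923
NF = 10 log₁₀(1.923) = 2.84 dB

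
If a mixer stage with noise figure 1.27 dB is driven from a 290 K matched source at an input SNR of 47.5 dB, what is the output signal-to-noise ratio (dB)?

By definition F = SNR_in/SNR_out, so in dB: SNR_out = SNR_in − NF
SNR_out = 47.5 − 1.27 = 46.23 dB

46.23 dB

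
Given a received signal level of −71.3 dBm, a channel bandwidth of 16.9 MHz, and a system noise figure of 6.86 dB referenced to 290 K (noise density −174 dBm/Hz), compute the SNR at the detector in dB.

23.6 dB

Noise floor: N = −174 + 10 log₁₀(B) + NF
10 log₁₀(1.69×10⁷) = 72.28 dB
N = −174 + 72.28 + 6.86 = −94.86 dBm
SNR = P_sig − N = −71.3 − (−94.86) = 23.56 dB → 23.6 dB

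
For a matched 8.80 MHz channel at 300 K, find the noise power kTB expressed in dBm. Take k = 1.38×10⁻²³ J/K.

P_n = kTB = 1.38×10⁻²³ × 300 × 8.80×10⁶ = 3.64×10⁻¹⁴ W
In dBm: 10 log₁₀(3.64×10⁻¹⁴ / 10⁻³) = −104.4 dBm

−104.4 dBm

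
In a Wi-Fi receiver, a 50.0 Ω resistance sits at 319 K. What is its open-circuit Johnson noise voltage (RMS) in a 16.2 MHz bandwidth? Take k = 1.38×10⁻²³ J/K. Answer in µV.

V_n = √(4kTRB)
4kTRB = 4 × 1.38×10⁻²³ × 319 × 5.00×10¹ × 1.62×10⁷ = 1.43×10⁻¹¹ V²
V_n = √(1.43×10⁻¹¹) = 3.78×10⁻⁶ V = 3.78 µV

3.78 µV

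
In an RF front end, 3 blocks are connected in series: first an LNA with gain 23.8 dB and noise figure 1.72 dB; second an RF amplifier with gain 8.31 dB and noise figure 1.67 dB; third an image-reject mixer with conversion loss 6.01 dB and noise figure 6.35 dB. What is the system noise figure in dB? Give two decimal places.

1.73 dB

Convert to linear (a loss of L dB is a gain of −L dB): F_i = 10^(NF_i/10), G_i = 10^(G_i,dB/10)
  Stage 1: F_1 = 10^(1.72/10) = 1.486, G_1 = 10^(23.8/10) = 239.9
  Stage 2: F_2 = 10^(1.67/10) = 1.469, G_2 = 10^(8.31/10) = 6.776
  Stage 3: F_3 = 10^(6.35/10) = 4.315, G_3 = 10^(−6.01/10) = 0.2506
Friis cascade:
  F = 1.486 + (1.469 − 1)/239.9 + (4.315 − 1)/1626 = 1.490
NF = 10 log₁₀(1.490) = 1.73 dB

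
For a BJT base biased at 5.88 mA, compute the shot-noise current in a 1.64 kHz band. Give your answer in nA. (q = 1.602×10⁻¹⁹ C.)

1.76 nA

I_n = √(2qI·B)
2qI·B = 2 × 1.602×10⁻¹⁹ × 5.88×10⁻³ × 1.64×10³ = 3.09×10⁻¹⁸ A²
I_n = √(3.09×10⁻¹⁸) = 1.76×10⁻⁹ A = 1.76 nA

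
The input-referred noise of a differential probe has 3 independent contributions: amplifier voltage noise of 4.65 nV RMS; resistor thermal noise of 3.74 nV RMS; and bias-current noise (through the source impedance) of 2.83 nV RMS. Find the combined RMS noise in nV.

Uncorrelated sources add in power (mean-square): V_tot = √(ΣV_i²)
V_tot = √[(4.65×10⁻⁹)² + (3.74×10⁻⁹)² + (2.83×10⁻⁹)²] = 6.60×10⁻⁹ V = 6.60 nV

6.60 nV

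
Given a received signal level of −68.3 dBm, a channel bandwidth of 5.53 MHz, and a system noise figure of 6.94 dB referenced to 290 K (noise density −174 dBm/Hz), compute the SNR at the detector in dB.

31.3 dB

Noise floor: N = −174 + 10 log₁₀(B) + NF
10 log₁₀(5.53×10⁶) = 67.43 dB
N = −174 + 67.43 + 6.94 = −99.63 dBm
SNR = P_sig − N = −68.3 − (−99.63) = 31.33 dB → 31.3 dB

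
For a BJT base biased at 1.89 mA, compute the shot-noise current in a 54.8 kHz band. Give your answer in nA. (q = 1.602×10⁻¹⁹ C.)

I_n = √(2qI·B)
2qI·B = 2 × 1.602×10⁻¹⁹ × 1.89×10⁻³ × 5.48×10⁴ = 3.32×10⁻¹⁷ A²
I_n = √(3.32×10⁻¹⁷) = 5.76×10⁻⁹ A = 5.76 nA

5.76 nA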